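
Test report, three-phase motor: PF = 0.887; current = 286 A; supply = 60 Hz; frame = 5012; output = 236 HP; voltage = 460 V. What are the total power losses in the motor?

P_in = √3·V·I·cosφ = 1.732×460×286×0.887 = 202114 W
P_out = 236×746 = 176056 W
Losses = P_in − P_out = 202114 − 176056 = 26058 W

26.1 kW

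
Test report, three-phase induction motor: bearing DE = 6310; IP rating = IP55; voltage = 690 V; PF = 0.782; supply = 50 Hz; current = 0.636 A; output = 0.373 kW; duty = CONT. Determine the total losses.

P_in = √3·V·I·cosφ = 1.732×690×0.636×0.782 = 594 W
P_out = 373 W
Losses = P_in − P_out = 594 − 373 = 221 W

221 W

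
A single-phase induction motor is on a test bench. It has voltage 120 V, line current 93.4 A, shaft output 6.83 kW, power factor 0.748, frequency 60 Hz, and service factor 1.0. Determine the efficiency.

81.5 %

P_out = 6.83 kW = 6830 W
P_in = V·I·cosφ = 120 × 93.4 × 0.748 = 8384 W
η = P_out / P_in = 6830 / 8384 = 0.815 = 81.5%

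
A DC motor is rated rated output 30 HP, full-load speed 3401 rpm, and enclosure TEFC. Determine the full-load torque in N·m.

62.8 N·m

P_out = 30 × 746 = 22380 W
ω = 2π × 3401/60 = 356.2 rad/s
τ = P_out/ω = 22380/356.2 = 62.8 N·m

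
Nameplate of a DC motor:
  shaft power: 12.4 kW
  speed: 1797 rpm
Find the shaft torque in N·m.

65.9 N·m

ω = 2π × 1797/60 = 188.2 rad/s
τ = P/ω = 12400/188.2 = 65.9 N·m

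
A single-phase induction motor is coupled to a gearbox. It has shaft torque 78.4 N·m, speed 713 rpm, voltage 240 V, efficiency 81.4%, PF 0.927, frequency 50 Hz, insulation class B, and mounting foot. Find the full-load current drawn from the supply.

ω = 2π×713/60 = 74.67 rad/s; P_out = τω = 78.4 × 74.67 = 5854 W
P_in = P_out / η = 5854 / 0.814 = 7192 W
I = P_in / (V·cosφ) = 7192 / (240 × 0.927) = 32.3 A

32.3 A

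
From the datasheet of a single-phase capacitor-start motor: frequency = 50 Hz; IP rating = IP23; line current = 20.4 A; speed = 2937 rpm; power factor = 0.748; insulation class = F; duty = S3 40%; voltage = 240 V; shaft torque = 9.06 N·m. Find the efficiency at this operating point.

ω = 2π × 2937/60 = 307.6 rad/s; P_out = τω = 9.06 × 307.6 = 2787 W
P_in = V·I·cosφ = 240 × 20.4 × 0.748 = 3662 W
η = P_out / P_in = 2787 / 3662 = 0.761 = 76.1%

76.1 %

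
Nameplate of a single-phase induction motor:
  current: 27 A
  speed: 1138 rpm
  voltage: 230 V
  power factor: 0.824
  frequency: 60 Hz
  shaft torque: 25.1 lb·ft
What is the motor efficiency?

τ = 25.1 lb·ft × 1.356 = 34.04 N·m
ω = 2π × 1138/60 = 119.2 rad/s; P_out = τω = 34.04 × 119.2 = 4058 W
P_in = V·I·cosφ = 230 × 27 × 0.824 = 5117 W
η = P_out / P_in = 4058 / 5117 = 0.793 = 79.3%

79.3 %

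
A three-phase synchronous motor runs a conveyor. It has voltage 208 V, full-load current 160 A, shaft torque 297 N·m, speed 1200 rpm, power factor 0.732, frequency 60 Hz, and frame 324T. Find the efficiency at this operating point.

88.5 %

ω = 2π × 1200/60 = 125.7 rad/s; P_out = τω = 297 × 125.7 = 37333 W
P_in = √3·V_L·I_L·cosφ = 1.732 × 208 × 160 × 0.732 = 42193 W
η = P_out / P_in = 37333 / 42193 = 0.885 = 88.5%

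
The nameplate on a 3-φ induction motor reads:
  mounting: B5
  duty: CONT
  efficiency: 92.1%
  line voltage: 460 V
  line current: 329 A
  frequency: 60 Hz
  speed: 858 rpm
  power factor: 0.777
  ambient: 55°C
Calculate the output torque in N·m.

2090 N·m

P_in = √3·V·I·cosφ = 1.732 × 460 × 329 × 0.777 = 203668 W
P_out = η·P_in = 0.921 × 203668 = 187578 W
n = 858 rpm
ω = 2π×858/60 = 89.85 rad/s
τ = P_out/ω = 187578/89.85 = 2090 N·m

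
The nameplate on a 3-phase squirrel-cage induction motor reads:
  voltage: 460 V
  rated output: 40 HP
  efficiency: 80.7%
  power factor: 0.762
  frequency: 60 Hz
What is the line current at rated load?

P_out = 40 × 746 = 29840 W
P_in = P_out / η = 29840 / 0.807 = 36976 W
I_L = P_in / (√3·V_L·cosφ) = 36976 / (1.732 × 460 × 0.762) = 60.9 A

60.9 A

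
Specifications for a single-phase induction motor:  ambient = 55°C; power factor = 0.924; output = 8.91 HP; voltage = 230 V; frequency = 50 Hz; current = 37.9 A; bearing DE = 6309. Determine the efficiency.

P_out = 8.91 × 746 = 6647 W
P_in = V·I·cosφ = 230 × 37.9 × 0.924 = 8055 W
η = P_out / P_in = 6647 / 8055 = 0.825 = 82.5%

82.5 %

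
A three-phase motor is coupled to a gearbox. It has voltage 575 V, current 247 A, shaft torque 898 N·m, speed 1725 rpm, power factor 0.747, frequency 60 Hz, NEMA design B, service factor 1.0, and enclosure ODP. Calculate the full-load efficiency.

ω = 2π × 1725/60 = 180.6 rad/s; P_out = τω = 898 × 180.6 = 162179 W
P_in = √3·V_L·I_L·cosφ = 1.732 × 575 × 247 × 0.747 = 183753 W
η = P_out / P_in = 162179 / 183753 = 0.883 = 88.3%

88.3 %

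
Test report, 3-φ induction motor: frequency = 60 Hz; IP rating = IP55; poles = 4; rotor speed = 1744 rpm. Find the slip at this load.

n_s = 120f/p = 120×60/4 = 1800 rpm
s = (n_s − n)/n_s = (1800 − 1744)/1800 = 0.0311

3.11 %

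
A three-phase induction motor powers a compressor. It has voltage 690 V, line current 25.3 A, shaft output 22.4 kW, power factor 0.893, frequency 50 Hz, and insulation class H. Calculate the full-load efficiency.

P_out = 22.4 kW = 22400 W
P_in = √3·V_L·I_L·cosφ = 1.732 × 690 × 25.3 × 0.893 = 27000 W
η = P_out / P_in = 22400 / 27000 = 0.830 = 83.0%

83.0 %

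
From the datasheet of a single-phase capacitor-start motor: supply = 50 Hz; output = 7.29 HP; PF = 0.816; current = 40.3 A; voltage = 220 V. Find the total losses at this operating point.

P_in = V·I·cosφ = 220×40.3×0.816 = 7235 W
P_out = 7.29×746 = 5438 W
Losses = P_in − P_out = 7235 − 5438 = 1797 W

1.8 kW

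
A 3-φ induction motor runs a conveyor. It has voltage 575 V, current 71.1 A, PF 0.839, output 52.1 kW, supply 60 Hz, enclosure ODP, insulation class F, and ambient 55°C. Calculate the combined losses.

P_in = √3·V·I·cosφ = 1.732×575×71.1×0.839 = 59408 W
P_out = 52100 W
Losses = P_in − P_out = 59408 − 52100 = 7308 W

7.31 kW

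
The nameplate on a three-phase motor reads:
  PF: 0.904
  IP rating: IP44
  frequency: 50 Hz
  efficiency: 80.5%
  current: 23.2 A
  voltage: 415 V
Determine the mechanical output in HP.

16.3 HP

P_in = √3·V·I·cosφ = 1.732 × 415 × 23.2 × 0.904 = 15075 W
P_out = η·P_in = 0.805 × 15075 = 12135 W
= 12135/746 = 16.3 HP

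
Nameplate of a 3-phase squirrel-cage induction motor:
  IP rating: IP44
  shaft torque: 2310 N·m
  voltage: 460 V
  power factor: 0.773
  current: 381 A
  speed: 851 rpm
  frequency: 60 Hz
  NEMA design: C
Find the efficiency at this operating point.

ω = 2π × 851/60 = 89.12 rad/s; P_out = τω = 2310 × 89.12 = 205867 W
P_in = √3·V_L·I_L·cosφ = 1.732 × 460 × 381 × 0.773 = 234644 W
η = P_out / P_in = 205867 / 234644 = 0.877 = 87.7%

87.7 %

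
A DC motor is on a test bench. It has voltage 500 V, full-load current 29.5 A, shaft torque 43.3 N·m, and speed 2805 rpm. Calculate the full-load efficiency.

ω = 2π × 2805/60 = 293.7 rad/s; P_out = τω = 43.3 × 293.7 = 12717 W
P_in = V·I = 500 × 29.5 = 14750 W
η = P_out / P_in = 12717 / 14750 = 0.862 = 86.2%

86.2 %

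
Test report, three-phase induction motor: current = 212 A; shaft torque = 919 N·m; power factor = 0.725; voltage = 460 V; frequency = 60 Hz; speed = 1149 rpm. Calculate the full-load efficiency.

ω = 2π × 1149/60 = 120.3 rad/s; P_out = τω = 919 × 120.3 = 110556 W
P_in = √3·V_L·I_L·cosφ = 1.732 × 460 × 212 × 0.725 = 122456 W
η = P_out / P_in = 110556 / 122456 = 0.903 = 90.3%

90.3 %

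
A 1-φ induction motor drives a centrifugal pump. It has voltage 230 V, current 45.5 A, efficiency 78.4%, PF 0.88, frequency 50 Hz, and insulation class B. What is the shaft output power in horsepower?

P_in = V·I·cosφ = 230 × 45.5 × 0.88 = 9209 W
P_out = η·P_in = 0.784 × 9209 = 7220 W
= 7220/746 = 9.68 HP

9.68 HP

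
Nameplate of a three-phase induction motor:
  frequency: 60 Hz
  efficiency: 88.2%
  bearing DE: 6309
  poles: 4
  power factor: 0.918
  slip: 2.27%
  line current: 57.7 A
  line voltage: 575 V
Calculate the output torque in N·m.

P_in = √3·V·I·cosφ = 1.732 × 575 × 57.7 × 0.918 = 52751 W
P_out = η·P_in = 0.882 × 52751 = 46526 W
n_s = 120×60/4 = 1800 rpm; n = 1800×(1−0.0227) = 1759 rpm
ω = 2π×1759/60 = 184.2 rad/s
τ = P_out/ω = 46526/184.2 = 253 N·m

253 N·m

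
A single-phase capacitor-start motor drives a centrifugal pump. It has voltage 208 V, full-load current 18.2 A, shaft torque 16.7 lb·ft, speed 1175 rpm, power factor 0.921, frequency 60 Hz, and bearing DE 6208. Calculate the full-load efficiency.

79.9 %

τ = 16.7 lb·ft × 1.356 = 22.65 N·m
ω = 2π × 1175/60 = 123 rad/s; P_out = τω = 22.65 × 123 = 2786 W
P_in = V·I·cosφ = 208 × 18.2 × 0.921 = 3487 W
η = P_out / P_in = 2786 / 3487 = 0.799 = 79.9%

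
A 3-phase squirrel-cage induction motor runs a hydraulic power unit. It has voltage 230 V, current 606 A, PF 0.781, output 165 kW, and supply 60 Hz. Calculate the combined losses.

P_in = √3·V·I·cosφ = 1.732×230×606×0.781 = 188538 W
P_out = 165000 W
Losses = P_in − P_out = 188538 − 165000 = 23538 W

23500 W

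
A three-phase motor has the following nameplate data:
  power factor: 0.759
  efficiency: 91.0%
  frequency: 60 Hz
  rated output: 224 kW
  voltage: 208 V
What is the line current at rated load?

P_out = 224 kW = 224000 W
P_in = P_out / η = 224000 / 0.910 = 246154 W
I_L = P_in / (√3·V_L·cosφ) = 246154 / (1.732 × 208 × 0.759) = 900 A

900 A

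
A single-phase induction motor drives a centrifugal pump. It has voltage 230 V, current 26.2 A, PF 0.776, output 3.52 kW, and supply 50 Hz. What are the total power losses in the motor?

P_in = V·I·cosφ = 230×26.2×0.776 = 4676 W
P_out = 3520 W
Losses = P_in − P_out = 4676 − 3520 = 1156 W

1.16 kW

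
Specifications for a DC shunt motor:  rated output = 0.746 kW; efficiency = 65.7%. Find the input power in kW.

P_out = 746 W
P_in = P_out/η = 746/0.657 = 1135 W = 1.14 kW

1.14 kW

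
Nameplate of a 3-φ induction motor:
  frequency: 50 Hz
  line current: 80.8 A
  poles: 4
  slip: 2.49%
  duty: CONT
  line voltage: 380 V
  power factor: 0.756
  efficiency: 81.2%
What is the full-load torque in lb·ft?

P_in = √3·V·I·cosφ = 1.732 × 380 × 80.8 × 0.756 = 40204 W
P_out = η·P_in = 0.812 × 40204 = 32646 W
n_s = 120×50/4 = 1500 rpm; n = 1500×(1−0.0249) = 1463 rpm
ω = 2π×1463/60 = 153.2 rad/s
τ = P_out/ω = 32646/153.2 = 213.1 N·m
In lb·ft: 213.1/1.356 = 157 lb·ft

157 lb·ft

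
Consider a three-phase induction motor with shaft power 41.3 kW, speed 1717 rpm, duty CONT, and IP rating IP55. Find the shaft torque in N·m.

ω = 2π × 1717/60 = 179.8 rad/s
τ = P/ω = 41300/179.8 = 230 N·m

230 N·m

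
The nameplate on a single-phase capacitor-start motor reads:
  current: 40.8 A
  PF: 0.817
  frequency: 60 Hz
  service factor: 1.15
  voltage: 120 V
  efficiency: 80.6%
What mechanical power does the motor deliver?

3.22 kW

P_in = V·I·cosφ = 120 × 40.8 × 0.817 = 4000 W
P_out = η·P_in = 0.806 × 4000 = 3224 W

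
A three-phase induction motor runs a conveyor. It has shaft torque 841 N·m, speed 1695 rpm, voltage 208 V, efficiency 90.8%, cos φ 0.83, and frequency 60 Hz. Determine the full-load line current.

ω = 2π×1695/60 = 177.5 rad/s; P_out = τω = 841 × 177.5 = 149278 W
P_in = P_out / η = 149278 / 0.908 = 164403 W
I_L = P_in / (√3·V_L·cosφ) = 164403 / (1.732 × 208 × 0.83) = 550 A

550 A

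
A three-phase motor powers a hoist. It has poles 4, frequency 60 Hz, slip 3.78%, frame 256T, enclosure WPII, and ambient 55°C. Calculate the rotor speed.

n_s = 120f/p = 120×60/4 = 1800 rpm
n = n_s(1 − s) = 1800 × (1 − 0.0378) = 1732 rpm

1732 rpm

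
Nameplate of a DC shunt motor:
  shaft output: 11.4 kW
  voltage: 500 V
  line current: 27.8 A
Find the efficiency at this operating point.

82.0 %

P_out = 11.4 kW = 11400 W
P_in = V·I = 500 × 27.8 = 13900 W
η = P_out / P_in = 11400 / 13900 = 0.820 = 82.0%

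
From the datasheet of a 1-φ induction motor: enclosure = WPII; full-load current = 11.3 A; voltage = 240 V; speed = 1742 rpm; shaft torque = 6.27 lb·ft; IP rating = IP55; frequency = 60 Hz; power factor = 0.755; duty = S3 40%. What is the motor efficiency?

τ = 6.27 lb·ft × 1.356 = 8.502 N·m
ω = 2π × 1742/60 = 182.4 rad/s; P_out = τω = 8.502 × 182.4 = 1551 W
P_in = V·I·cosφ = 240 × 11.3 × 0.755 = 2048 W
η = P_out / P_in = 1551 / 2048 = 0.757 = 75.7%

75.7 %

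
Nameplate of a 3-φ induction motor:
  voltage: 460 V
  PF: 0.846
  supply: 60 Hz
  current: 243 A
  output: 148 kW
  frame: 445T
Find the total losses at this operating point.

P_in = √3·V·I·cosφ = 1.732×460×243×0.846 = 163788 W
P_out = 148000 W
Losses = P_in − P_out = 163788 − 148000 = 15788 W

15.8 kW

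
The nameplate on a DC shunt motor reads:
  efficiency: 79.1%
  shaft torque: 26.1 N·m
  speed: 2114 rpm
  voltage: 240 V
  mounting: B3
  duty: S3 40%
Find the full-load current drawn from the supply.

ω = 2π×2114/60 = 221.4 rad/s; P_out = τω = 26.1 × 221.4 = 5779 W
P_in = P_out / η = 5779 / 0.791 = 7306 W
I = P_in / V = 7306 / 240 = 30.4 A

30.4 A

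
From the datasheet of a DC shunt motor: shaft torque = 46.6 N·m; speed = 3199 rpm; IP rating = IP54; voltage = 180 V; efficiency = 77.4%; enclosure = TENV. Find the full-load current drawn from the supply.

112 A

ω = 2π×3199/60 = 335 rad/s; P_out = τω = 46.6 × 335 = 15611 W
P_in = P_out / η = 15611 / 0.774 = 20169 W
I = P_in / V = 20169 / 180 = 112 A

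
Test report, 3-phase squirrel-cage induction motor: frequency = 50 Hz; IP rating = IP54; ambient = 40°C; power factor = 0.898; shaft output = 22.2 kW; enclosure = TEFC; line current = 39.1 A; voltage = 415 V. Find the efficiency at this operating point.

P_out = 22.2 kW = 22200 W
P_in = √3·V_L·I_L·cosφ = 1.732 × 415 × 39.1 × 0.898 = 25238 W
η = P_out / P_in = 22200 / 25238 = 0.880 = 88.0%

88.0 %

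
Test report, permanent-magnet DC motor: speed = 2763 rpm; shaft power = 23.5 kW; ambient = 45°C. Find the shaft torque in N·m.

ω = 2π × 2763/60 = 289.3 rad/s
τ = P/ω = 23500/289.3 = 81.2 N·m

81.2 N·m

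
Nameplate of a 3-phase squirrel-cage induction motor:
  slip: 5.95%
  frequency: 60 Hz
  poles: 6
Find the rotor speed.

1129 rpm

n_s = 120f/p = 120×60/6 = 1200 rpm
n = n_s(1 − s) = 1200 × (1 − 0.0595) = 1129 rpm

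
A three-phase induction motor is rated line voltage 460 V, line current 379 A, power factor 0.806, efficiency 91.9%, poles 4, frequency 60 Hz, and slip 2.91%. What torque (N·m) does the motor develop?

1220 N·m

P_in = √3·V·I·cosφ = 1.732 × 460 × 379 × 0.806 = 243377 W
P_out = η·P_in = 0.919 × 243377 = 223663 W
n_s = 120×60/4 = 1800 rpm; n = 1800×(1−0.0291) = 1748 rpm
ω = 2π×1748/60 = 183.1 rad/s
τ = P_out/ω = 223663/183.1 = 1220 N·m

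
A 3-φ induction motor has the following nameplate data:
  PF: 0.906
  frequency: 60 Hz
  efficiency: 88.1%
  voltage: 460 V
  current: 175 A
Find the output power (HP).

149 HP

P_in = √3·V·I·cosφ = 1.732 × 460 × 175 × 0.906 = 126320 W
P_out = η·P_in = 0.881 × 126320 = 111288 W
= 111288/746 = 149 HP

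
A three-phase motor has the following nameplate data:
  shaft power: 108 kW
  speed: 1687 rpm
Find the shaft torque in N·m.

ω = 2π × 1687/60 = 176.7 rad/s
τ = P/ω = 108000/176.7 = 611 N·m

611 N·m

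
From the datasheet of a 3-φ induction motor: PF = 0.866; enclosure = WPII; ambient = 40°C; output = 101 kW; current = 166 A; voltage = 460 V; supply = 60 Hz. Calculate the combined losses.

13.5 kW

P_in = √3·V·I·cosφ = 1.732×460×166×0.866 = 114533 W
P_out = 101000 W
Losses = P_in − P_out = 114533 − 101000 = 13533 W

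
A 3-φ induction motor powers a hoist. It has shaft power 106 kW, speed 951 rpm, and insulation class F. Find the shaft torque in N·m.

ω = 2π × 951/60 = 99.59 rad/s
τ = P/ω = 106000/99.59 = 1060 N·m

1060 N·m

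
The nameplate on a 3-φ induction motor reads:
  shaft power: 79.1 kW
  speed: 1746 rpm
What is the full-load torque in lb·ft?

ω = 2π × 1746/60 = 182.8 rad/s
τ = P/ω = 79100/182.8 = 432.7 N·m
In lb·ft: 432.7/1.356 = 319 lb·ft

319 lb·ft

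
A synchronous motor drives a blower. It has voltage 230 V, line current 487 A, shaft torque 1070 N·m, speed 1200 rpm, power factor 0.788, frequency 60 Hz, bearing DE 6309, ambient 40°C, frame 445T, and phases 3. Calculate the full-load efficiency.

ω = 2π × 1200/60 = 125.7 rad/s; P_out = τω = 1070 × 125.7 = 134499 W
P_in = √3·V_L·I_L·cosφ = 1.732 × 230 × 487 × 0.788 = 152873 W
η = P_out / P_in = 134499 / 152873 = 0.880 = 88.0%

88.0 %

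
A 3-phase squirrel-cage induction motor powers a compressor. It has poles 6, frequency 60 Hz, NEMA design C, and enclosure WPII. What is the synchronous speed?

1200 rpm

n_s = 120f/p = 120×60/6 = 1200 rpm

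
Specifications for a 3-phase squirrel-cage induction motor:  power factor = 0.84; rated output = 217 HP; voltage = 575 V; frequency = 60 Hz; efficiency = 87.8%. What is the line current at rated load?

220 A

P_out = 217 × 746 = 161882 W
P_in = P_out / η = 161882 / 0.878 = 184376 W
I_L = P_in / (√3·V_L·cosφ) = 184376 / (1.732 × 575 × 0.84) = 220 A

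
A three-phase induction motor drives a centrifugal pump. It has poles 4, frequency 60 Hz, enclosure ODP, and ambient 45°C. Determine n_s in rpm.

n_s = 120f/p = 120×60/4 = 1800 rpm

1800 rpm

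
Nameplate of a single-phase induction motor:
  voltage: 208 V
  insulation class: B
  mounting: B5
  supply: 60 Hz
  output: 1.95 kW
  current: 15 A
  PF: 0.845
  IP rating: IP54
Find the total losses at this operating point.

P_in = V·I·cosφ = 208×15×0.845 = 2636 W
P_out = 1950 W
Losses = P_in − P_out = 2636 − 1950 = 686 W

686 W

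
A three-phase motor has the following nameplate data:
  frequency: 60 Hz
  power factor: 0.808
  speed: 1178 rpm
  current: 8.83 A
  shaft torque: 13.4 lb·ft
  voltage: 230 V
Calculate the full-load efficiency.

τ = 13.4 lb·ft × 1.356 = 18.17 N·m
ω = 2π × 1178/60 = 123.4 rad/s; P_out = τω = 18.17 × 123.4 = 2242 W
P_in = √3·V_L·I_L·cosφ = 1.732 × 230 × 8.83 × 0.808 = 2842 W
η = P_out / P_in = 2242 / 2842 = 0.789 = 78.9%

78.9 %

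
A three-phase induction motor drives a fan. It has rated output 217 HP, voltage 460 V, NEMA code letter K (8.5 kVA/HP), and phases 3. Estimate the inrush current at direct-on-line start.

2320 A

S_LR = 8.5 × 217 = 1844.5 kVA
I_LR = S_LR/(√3·V_L) = 1844500/(1.732×460) = 2320 A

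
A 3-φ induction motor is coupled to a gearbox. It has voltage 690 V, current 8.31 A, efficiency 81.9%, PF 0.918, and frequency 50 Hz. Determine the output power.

P_in = √3·V·I·cosφ = 1.732 × 690 × 8.31 × 0.918 = 9117 W
P_out = η·P_in = 0.819 × 9117 = 7467 W

7.47 kW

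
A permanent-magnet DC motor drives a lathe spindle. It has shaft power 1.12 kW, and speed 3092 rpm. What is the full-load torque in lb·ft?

2.55 lb·ft

ω = 2π × 3092/60 = 323.8 rad/s
τ = P/ω = 1120/323.8 = 3.459 N·m
In lb·ft: 3.459/1.356 = 2.55 lb·ft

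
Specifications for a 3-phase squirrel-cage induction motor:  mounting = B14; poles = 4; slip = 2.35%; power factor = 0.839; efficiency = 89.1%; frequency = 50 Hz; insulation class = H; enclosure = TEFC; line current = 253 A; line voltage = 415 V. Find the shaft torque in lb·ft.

P_in = √3·V·I·cosφ = 1.732 × 415 × 253 × 0.839 = 152573 W
P_out = η·P_in = 0.891 × 152573 = 135943 W
n_s = 120×50/4 = 1500 rpm; n = 1500×(1−0.0235) = 1465 rpm
ω = 2π×1465/60 = 153.4 rad/s
τ = P_out/ω = 135943/153.4 = 886.2 N·m
In lb·ft: 886.2/1.356 = 654 lb·ft

654 lb·ft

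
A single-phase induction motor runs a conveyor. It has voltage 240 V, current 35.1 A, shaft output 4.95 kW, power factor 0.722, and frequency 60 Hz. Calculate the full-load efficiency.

81.4 %

P_out = 4.95 kW = 4950 W
P_in = V·I·cosφ = 240 × 35.1 × 0.722 = 6082 W
η = P_out / P_in = 4950 / 6082 = 0.814 = 81.4%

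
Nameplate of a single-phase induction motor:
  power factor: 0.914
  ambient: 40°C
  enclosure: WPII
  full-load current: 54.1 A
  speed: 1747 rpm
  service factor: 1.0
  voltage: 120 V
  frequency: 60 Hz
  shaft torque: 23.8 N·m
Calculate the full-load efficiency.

73.4 %

ω = 2π × 1747/60 = 182.9 rad/s; P_out = τω = 23.8 × 182.9 = 4353 W
P_in = V·I·cosφ = 120 × 54.1 × 0.914 = 5934 W
η = P_out / P_in = 4353 / 5934 = 0.734 = 73.4%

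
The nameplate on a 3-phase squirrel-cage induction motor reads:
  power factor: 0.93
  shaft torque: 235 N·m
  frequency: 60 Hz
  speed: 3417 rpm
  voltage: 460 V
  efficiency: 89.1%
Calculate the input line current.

ω = 2π×3417/60 = 357.8 rad/s; P_out = τω = 235 × 357.8 = 84083 W
P_in = P_out / η = 84083 / 0.891 = 94369 W
I_L = P_in / (√3·V_L·cosφ) = 94369 / (1.732 × 460 × 0.93) = 127 A

127 A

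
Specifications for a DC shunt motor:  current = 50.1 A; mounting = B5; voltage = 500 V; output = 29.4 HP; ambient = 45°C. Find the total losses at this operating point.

P_in = V·I = 500×50.1 = 25050 W
P_out = 29.4×746 = 21932 W
Losses = P_in − P_out = 25050 − 21932 = 3118 W

3.12 kW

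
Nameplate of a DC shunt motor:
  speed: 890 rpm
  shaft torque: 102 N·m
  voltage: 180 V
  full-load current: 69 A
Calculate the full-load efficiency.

ω = 2π × 890/60 = 93.2 rad/s; P_out = τω = 102 × 93.2 = 9506 W
P_in = V·I = 180 × 69 = 12420 W
η = P_out / P_in = 9506 / 12420 = 0.765 = 76.5%

76.5 %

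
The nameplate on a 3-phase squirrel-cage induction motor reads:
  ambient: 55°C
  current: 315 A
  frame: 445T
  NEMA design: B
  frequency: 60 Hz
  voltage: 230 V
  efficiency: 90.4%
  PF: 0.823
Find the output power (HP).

P_in = √3·V·I·cosφ = 1.732 × 230 × 315 × 0.823 = 103273 W
P_out = η·P_in = 0.904 × 103273 = 93359 W
= 93359/746 = 125 HP

125 HP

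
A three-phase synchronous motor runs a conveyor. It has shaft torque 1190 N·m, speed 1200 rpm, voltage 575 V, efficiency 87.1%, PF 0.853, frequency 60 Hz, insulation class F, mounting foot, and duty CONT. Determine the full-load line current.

ω = 2π×1200/60 = 125.7 rad/s; P_out = τω = 1190 × 125.7 = 149583 W
P_in = P_out / η = 149583 / 0.871 = 171737 W
I_L = P_in / (√3·V_L·cosφ) = 171737 / (1.732 × 575 × 0.853) = 202 A

202 A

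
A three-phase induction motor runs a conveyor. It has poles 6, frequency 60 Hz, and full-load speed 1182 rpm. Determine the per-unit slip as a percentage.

1.5 %

n_s = 120f/p = 120×60/6 = 1200 rpm
s = (n_s − n)/n_s = (1200 − 1182)/1200 = 0.0150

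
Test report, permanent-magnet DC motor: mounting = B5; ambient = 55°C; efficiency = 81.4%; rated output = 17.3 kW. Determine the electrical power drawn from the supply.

P_out = 17300 W
P_in = P_out/η = 17300/0.814 = 21253 W = 21.3 kW

21.3 kW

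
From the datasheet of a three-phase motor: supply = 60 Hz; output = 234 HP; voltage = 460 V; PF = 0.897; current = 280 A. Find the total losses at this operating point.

25.5 kW

P_in = √3·V·I·cosφ = 1.732×460×280×0.897 = 200104 W
P_out = 234×746 = 174564 W
Losses = P_in − P_out = 200104 − 174564 = 25540 W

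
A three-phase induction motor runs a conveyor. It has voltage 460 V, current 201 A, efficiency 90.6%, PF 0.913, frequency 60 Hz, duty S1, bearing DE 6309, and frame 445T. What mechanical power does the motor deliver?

132 kW

P_in = √3·V·I·cosφ = 1.732 × 460 × 201 × 0.913 = 146208 W
P_out = η·P_in = 0.906 × 146208 = 132464 W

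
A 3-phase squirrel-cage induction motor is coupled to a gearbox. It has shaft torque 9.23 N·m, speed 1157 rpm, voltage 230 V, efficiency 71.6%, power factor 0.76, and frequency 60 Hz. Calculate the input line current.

ω = 2π×1157/60 = 121.2 rad/s; P_out = τω = 9.23 × 121.2 = 1119 W
P_in = P_out / η = 1119 / 0.716 = 1563 W
I_L = P_in / (√3·V_L·cosφ) = 1563 / (1.732 × 230 × 0.76) = 5.16 A

5.16 A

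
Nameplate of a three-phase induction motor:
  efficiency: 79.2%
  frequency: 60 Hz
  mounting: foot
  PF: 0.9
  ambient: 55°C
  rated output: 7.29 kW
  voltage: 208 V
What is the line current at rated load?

P_out = 7.29 kW = 7290 W
P_in = P_out / η = 7290 / 0.792 = 9205 W
I_L = P_in / (√3·V_L·cosφ) = 9205 / (1.732 × 208 × 0.9) = 28.4 A

28.4 A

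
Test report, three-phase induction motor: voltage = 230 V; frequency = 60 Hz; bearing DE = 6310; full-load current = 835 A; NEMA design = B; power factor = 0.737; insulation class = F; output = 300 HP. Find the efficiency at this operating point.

P_out = 300 × 746 = 223800 W
P_in = √3·V_L·I_L·cosφ = 1.732 × 230 × 835 × 0.737 = 245149 W
η = P_out / P_in = 223800 / 245149 = 0.913 = 91.3%

91.3 %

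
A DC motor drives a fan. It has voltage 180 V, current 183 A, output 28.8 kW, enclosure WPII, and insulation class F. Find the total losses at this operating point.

P_in = V·I = 180×183 = 32940 W
P_out = 28800 W
Losses = P_in − P_out = 32940 − 28800 = 4140 W

4.14 kW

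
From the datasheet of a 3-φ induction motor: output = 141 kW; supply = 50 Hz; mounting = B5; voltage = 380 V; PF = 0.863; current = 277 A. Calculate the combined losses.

16.3 kW

P_in = √3·V·I·cosφ = 1.732×380×277×0.863 = 157334 W
P_out = 141000 W
Losses = P_in − P_out = 157334 − 141000 = 16334 W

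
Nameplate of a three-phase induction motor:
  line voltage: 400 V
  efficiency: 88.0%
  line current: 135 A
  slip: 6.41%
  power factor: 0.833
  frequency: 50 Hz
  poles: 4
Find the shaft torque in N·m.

P_in = √3·V·I·cosφ = 1.732 × 400 × 135 × 0.833 = 77909 W
P_out = η·P_in = 0.88 × 77909 = 68560 W
n_s = 120×50/4 = 1500 rpm; n = 1500×(1−0.0641) = 1404 rpm
ω = 2π×1404/60 = 147 rad/s
τ = P_out/ω = 68560/147 = 466 N·m

466 N·m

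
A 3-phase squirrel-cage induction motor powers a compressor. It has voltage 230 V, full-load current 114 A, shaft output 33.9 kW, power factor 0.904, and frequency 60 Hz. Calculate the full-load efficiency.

P_out = 33.9 kW = 33900 W
P_in = √3·V_L·I_L·cosφ = 1.732 × 230 × 114 × 0.904 = 41053 W
η = P_out / P_in = 33900 / 41053 = 0.826 = 82.6%

82.6 %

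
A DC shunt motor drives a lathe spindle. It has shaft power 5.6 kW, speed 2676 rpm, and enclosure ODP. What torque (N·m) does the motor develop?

ω = 2π × 2676/60 = 280.2 rad/s
τ = P/ω = 5600/280.2 = 20 N·m

20 N·m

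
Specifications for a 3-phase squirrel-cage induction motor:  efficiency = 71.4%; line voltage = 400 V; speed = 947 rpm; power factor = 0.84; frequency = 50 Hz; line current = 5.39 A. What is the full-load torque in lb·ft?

16.7 lb·ft

P_in = √3·V·I·cosφ = 1.732 × 400 × 5.39 × 0.84 = 3137 W
P_out = η·P_in = 0.714 × 3137 = 2240 W
n = 947 rpm
ω = 2π×947/60 = 99.17 rad/s
τ = P_out/ω = 2240/99.17 = 22.59 N·m
In lb·ft: 22.59/1.356 = 16.7 lb·ft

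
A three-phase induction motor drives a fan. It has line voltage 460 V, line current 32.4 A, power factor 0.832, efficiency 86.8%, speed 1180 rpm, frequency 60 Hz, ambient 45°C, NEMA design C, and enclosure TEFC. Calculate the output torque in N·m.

P_in = √3·V·I·cosφ = 1.732 × 460 × 32.4 × 0.832 = 21477 W
P_out = η·P_in = 0.868 × 21477 = 18642 W
n = 1180 rpm
ω = 2π×1180/60 = 123.6 rad/s
τ = P_out/ω = 18642/123.6 = 151 N·m

151 N·m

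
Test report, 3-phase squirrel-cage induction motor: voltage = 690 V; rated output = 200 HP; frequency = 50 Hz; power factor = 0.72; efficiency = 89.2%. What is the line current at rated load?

P_out = 200 × 746 = 149200 W
P_in = P_out / η = 149200 / 0.892 = 167265 W
I_L = P_in / (√3·V_L·cosφ) = 167265 / (1.732 × 690 × 0.72) = 194 A

194 A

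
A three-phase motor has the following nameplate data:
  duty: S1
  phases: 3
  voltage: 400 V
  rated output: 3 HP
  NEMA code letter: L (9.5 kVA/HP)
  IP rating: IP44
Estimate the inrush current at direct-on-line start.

41.1 A

S_LR = 9.5 × 3 = 28.5 kVA
I_LR = S_LR/(√3·V_L) = 28500/(1.732×400) = 41.1 A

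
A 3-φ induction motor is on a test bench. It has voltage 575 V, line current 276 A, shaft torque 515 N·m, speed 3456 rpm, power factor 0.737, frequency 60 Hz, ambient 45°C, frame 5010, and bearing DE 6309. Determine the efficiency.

ω = 2π × 3456/60 = 361.9 rad/s; P_out = τω = 515 × 361.9 = 186379 W
P_in = √3·V_L·I_L·cosφ = 1.732 × 575 × 276 × 0.737 = 202578 W
η = P_out / P_in = 186379 / 202578 = 0.920 = 92.0%

92.0 %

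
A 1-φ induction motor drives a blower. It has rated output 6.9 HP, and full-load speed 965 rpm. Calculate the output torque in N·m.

P_out = 6.9 × 746 = 5147 W
ω = 2π × 965/60 = 101.1 rad/s
τ = P_out/ω = 5147/101.1 = 50.9 N·m

50.9 N·m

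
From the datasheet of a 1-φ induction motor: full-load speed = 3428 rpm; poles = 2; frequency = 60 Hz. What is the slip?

n_s = 120f/p = 120×60/2 = 3600 rpm
s = (n_s − n)/n_s = (3600 − 3428)/3600 = 0.0478

4.78 %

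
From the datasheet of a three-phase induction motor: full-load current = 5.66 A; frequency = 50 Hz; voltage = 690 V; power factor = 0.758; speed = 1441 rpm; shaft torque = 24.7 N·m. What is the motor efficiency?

ω = 2π × 1441/60 = 150.9 rad/s; P_out = τω = 24.7 × 150.9 = 3727 W
P_in = √3·V_L·I_L·cosφ = 1.732 × 690 × 5.66 × 0.758 = 5127 W
η = P_out / P_in = 3727 / 5127 = 0.727 = 72.7%

72.7 %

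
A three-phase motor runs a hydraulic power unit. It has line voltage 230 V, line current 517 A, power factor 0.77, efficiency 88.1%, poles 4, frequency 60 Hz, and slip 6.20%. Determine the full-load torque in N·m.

P_in = √3·V·I·cosφ = 1.732 × 230 × 517 × 0.77 = 158583 W
P_out = η·P_in = 0.881 × 158583 = 139712 W
n_s = 120×60/4 = 1800 rpm; n = 1800×(1−0.062) = 1688 rpm
ω = 2π×1688/60 = 176.8 rad/s
τ = P_out/ω = 139712/176.8 = 790 N·m

790 N·m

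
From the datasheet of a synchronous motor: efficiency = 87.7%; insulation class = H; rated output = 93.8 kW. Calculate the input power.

107 kW

P_out = 93800 W
P_in = P_out/η = 93800/0.877 = 106956 W = 107 kW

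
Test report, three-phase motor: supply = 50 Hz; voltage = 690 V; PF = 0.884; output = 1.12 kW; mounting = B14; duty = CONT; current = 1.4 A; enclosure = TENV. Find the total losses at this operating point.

359 W

P_in = √3·V·I·cosφ = 1.732×690×1.4×0.884 = 1479 W
P_out = 1120 W
Losses = P_in − P_out = 1479 − 1120 = 359 W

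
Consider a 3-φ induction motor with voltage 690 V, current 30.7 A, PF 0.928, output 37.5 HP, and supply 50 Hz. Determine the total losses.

6070 W

P_in = √3·V·I·cosφ = 1.732×690×30.7×0.928 = 34047 W
P_out = 37.5×746 = 27975 W
Losses = P_in − P_out = 34047 − 27975 = 6072 W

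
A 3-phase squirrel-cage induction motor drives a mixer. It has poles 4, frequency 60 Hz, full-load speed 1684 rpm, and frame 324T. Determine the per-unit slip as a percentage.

n_s = 120f/p = 120×60/4 = 1800 rpm
s = (n_s − n)/n_s = (1800 − 1684)/1800 = 0.0644

6.44 %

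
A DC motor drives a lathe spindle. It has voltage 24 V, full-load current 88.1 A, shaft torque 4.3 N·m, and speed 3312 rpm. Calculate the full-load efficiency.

70.5 %

ω = 2π × 3312/60 = 346.8 rad/s; P_out = τω = 4.3 × 346.8 = 1491 W
P_in = V·I = 24 × 88.1 = 2114 W
η = P_out / P_in = 1491 / 2114 = 0.705 = 70.5%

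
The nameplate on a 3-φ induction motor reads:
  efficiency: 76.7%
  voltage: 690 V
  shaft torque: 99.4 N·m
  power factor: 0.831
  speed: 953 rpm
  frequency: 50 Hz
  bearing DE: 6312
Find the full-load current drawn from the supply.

13 A

ω = 2π×953/60 = 99.8 rad/s; P_out = τω = 99.4 × 99.8 = 9920 W
P_in = P_out / η = 9920 / 0.767 = 12934 W
I_L = P_in / (√3·V_L·cosφ) = 12934 / (1.732 × 690 × 0.831) = 13 A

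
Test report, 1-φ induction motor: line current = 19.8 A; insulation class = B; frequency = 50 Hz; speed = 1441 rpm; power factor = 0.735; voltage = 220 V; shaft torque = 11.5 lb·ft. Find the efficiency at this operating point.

73.5 %

τ = 11.5 lb·ft × 1.356 = 15.59 N·m
ω = 2π × 1441/60 = 150.9 rad/s; P_out = τω = 15.59 × 150.9 = 2353 W
P_in = V·I·cosφ = 220 × 19.8 × 0.735 = 3202 W
η = P_out / P_in = 2353 / 3202 = 0.735 = 73.5%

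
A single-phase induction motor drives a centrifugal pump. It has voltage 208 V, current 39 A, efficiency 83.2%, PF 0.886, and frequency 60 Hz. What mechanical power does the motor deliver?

P_in = V·I·cosφ = 208 × 39 × 0.886 = 7187 W
P_out = η·P_in = 0.832 × 7187 = 5980 W

5.98 kW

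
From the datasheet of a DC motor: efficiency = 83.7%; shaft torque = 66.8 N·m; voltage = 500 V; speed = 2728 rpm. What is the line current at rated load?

ω = 2π×2728/60 = 285.7 rad/s; P_out = τω = 66.8 × 285.7 = 19085 W
P_in = P_out / η = 19085 / 0.837 = 22802 W
I = P_in / V = 22802 / 500 = 45.6 A

45.6 A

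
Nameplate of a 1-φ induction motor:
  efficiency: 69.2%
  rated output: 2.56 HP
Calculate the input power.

2.76 kW

P_out = 2.56 × 746 = 1910 W
P_in = P_out/η = 1910/0.692 = 2760 W = 2.76 kW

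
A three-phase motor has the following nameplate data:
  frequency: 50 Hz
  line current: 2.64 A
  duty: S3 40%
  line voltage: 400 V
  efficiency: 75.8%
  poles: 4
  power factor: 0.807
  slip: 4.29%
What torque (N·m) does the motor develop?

7.44 N·m

P_in = √3·V·I·cosφ = 1.732 × 400 × 2.64 × 0.807 = 1476 W
P_out = η·P_in = 0.758 × 1476 = 1119 W
n_s = 120×50/4 = 1500 rpm; n = 1500×(1−0.0429) = 1436 rpm
ω = 2π×1436/60 = 150.4 rad/s
τ = P_out/ω = 1119/150.4 = 7.44 N·m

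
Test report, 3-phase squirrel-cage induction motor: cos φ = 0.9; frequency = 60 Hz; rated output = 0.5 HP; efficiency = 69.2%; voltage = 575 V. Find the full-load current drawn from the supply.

0.601 A

P_out = 0.5 × 746 = 373 W
P_in = P_out / η = 373 / 0.692 = 539 W
I_L = P_in / (√3·V_L·cosφ) = 539 / (1.732 × 575 × 0.9) = 0.601 A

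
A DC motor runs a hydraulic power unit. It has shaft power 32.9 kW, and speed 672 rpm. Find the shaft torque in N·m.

468 N·m

ω = 2π × 672/60 = 70.37 rad/s
τ = P/ω = 32900/70.37 = 468 N·m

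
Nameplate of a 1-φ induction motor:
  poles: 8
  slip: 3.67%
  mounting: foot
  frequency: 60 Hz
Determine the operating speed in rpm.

n_s = 120f/p = 120×60/8 = 900 rpm
n = n_s(1 − s) = 900 × (1 − 0.0367) = 867 rpm

867 rpm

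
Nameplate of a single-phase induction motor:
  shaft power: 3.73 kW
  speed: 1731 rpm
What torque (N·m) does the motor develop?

ω = 2π × 1731/60 = 181.3 rad/s
τ = P/ω = 3730/181.3 = 20.6 N·m

20.6 N·m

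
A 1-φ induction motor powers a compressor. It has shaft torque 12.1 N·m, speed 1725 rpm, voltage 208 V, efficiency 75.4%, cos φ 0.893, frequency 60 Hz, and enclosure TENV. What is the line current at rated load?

ω = 2π×1725/60 = 180.6 rad/s; P_out = τω = 12.1 × 180.6 = 2185 W
P_in = P_out / η = 2185 / 0.754 = 2898 W
I = P_in / (V·cosφ) = 2898 / (208 × 0.893) = 15.6 A

15.6 A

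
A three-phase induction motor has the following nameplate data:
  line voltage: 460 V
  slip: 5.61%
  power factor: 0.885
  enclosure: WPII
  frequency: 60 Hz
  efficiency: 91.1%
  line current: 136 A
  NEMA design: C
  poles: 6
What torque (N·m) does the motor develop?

P_in = √3·V·I·cosφ = 1.732 × 460 × 136 × 0.885 = 95893 W
P_out = η·P_in = 0.911 × 95893 = 87359 W
n_s = 120×60/6 = 1200 rpm; n = 1200×(1−0.0561) = 1133 rpm
ω = 2π×1133/60 = 118.6 rad/s
τ = P_out/ω = 87359/118.6 = 737 N·m

737 N·m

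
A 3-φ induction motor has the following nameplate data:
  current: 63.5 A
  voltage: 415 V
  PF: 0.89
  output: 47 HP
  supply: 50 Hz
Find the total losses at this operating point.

5.56 kW

P_in = √3·V·I·cosφ = 1.732×415×63.5×0.89 = 40622 W
P_out = 47×746 = 35062 W
Losses = P_in − P_out = 40622 − 35062 = 5560 W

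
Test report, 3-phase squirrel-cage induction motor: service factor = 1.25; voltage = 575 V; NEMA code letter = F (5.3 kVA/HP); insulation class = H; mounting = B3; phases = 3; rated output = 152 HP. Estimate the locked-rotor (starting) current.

809 A

S_LR = 5.3 × 152 = 805.6 kVA
I_LR = S_LR/(√3·V_L) = 805600/(1.732×575) = 809 A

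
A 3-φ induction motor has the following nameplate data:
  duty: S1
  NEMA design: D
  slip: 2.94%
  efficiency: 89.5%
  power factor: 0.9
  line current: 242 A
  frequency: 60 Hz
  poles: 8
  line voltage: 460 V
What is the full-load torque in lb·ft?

P_in = √3·V·I·cosφ = 1.732 × 460 × 242 × 0.9 = 173526 W
P_out = η·P_in = 0.895 × 173526 = 155306 W
n_s = 120×60/8 = 900 rpm; n = 900×(1−0.0294) = 874 rpm
ω = 2π×874/60 = 91.53 rad/s
τ = P_out/ω = 155306/91.53 = 1697 N·m
In lb·ft: 1697/1.356 = 1250 lb·ft

1250 lb·ft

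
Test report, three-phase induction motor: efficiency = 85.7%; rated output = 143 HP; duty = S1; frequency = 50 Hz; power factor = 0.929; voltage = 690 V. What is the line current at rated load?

112 A

P_out = 143 × 746 = 106678 W
P_in = P_out / η = 106678 / 0.857 = 124478 W
I_L = P_in / (√3·V_L·cosφ) = 124478 / (1.732 × 690 × 0.929) = 112 A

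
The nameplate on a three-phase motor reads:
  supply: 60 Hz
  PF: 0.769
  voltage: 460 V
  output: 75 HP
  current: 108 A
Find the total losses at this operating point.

P_in = √3·V·I·cosφ = 1.732×460×108×0.769 = 66169 W
P_out = 75×746 = 55950 W
Losses = P_in − P_out = 66169 − 55950 = 10219 W

10.2 kW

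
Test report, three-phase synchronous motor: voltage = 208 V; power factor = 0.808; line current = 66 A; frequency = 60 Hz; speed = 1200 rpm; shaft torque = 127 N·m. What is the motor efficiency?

83.1 %

ω = 2π × 1200/60 = 125.7 rad/s; P_out = τω = 127 × 125.7 = 15964 W
P_in = √3·V_L·I_L·cosφ = 1.732 × 208 × 66 × 0.808 = 19212 W
η = P_out / P_in = 15964 / 19212 = 0.831 = 83.1%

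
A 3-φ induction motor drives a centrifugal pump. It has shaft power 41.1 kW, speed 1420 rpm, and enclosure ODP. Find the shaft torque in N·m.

276 N·m

ω = 2π × 1420/60 = 148.7 rad/s
τ = P/ω = 41100/148.7 = 276 N·m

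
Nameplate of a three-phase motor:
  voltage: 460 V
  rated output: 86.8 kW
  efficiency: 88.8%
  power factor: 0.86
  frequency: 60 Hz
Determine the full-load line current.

143 A

P_out = 86.8 kW = 86800 W
P_in = P_out / η = 86800 / 0.888 = 97748 W
I_L = P_in / (√3·V_L·cosφ) = 97748 / (1.732 × 460 × 0.86) = 143 A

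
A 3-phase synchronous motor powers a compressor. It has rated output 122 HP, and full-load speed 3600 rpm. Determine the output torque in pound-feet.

178 lb·ft

P_out = 122 × 746 = 91012 W
ω = 2π × 3600/60 = 377 rad/s
τ = P_out/ω = 91012/377 = 241.4 N·m
In lb·ft: 241.4/1.356 = 178 lb·ft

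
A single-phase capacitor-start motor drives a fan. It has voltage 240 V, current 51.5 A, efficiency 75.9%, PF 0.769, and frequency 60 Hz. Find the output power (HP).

9.67 HP

P_in = V·I·cosφ = 240 × 51.5 × 0.769 = 9505 W
P_out = η·P_in = 0.759 × 9505 = 7214 W
= 7214/746 = 9.67 HP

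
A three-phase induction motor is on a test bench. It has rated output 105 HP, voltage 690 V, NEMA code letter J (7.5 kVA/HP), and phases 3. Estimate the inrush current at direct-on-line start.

659 A

S_LR = 7.5 × 105 = 787.5 kVA
I_LR = S_LR/(√3·V_L) = 787500/(1.732×690) = 659 A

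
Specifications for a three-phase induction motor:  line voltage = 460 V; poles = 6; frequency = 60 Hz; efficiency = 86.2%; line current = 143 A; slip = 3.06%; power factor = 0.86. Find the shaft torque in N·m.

P_in = √3·V·I·cosφ = 1.732 × 460 × 143 × 0.86 = 97981 W
P_out = η·P_in = 0.862 × 97981 = 84460 W
n_s = 120×60/6 = 1200 rpm; n = 1200×(1−0.0306) = 1163 rpm
ω = 2π×1163/60 = 121.8 rad/s
τ = P_out/ω = 84460/121.8 = 693 N·m

693 N·m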